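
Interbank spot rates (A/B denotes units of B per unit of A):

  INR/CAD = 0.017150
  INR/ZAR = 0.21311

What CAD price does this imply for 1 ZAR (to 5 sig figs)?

1 ZAR ÷ 0.21311 = 4.69241 INR
4.69241 INR × 0.017150 = 0.0804749 CAD

ZAR/CAD = 0.080475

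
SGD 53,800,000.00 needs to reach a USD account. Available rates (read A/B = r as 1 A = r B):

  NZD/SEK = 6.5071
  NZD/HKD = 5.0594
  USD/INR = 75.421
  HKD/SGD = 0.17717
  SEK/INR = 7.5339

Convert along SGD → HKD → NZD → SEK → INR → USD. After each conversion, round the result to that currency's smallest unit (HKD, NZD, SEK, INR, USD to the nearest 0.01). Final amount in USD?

USD 39,012,889.72

SGD 53,800,000.00 ÷ 0.17717 = HKD 303,663,148.39
HKD 303,663,148.39 ÷ 5.0594 = NZD 60,019,596.87
NZD 60,019,596.87 × 6.5071 = SEK 390,553,518.79
SEK 390,553,518.79 × 7.5339 = INR 2,942,391,155.21
INR 2,942,391,155.21 ÷ 75.421 = USD 39,012,889.72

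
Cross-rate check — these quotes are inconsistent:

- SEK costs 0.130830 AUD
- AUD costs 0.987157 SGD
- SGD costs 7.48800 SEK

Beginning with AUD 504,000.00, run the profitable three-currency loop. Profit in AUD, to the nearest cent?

Profitable loop is AUD → SEK → SGD → AUD:
AUD 504,000.00 ÷ 0.130830 = SEK 3,852,327.45
SEK 3,852,327.45 ÷ 7.48800 = SGD 514,466.81
SGD 514,466.81 ÷ 0.987157 = AUD 521,160.07
Profit = AUD 521,160.07 − AUD 504,000.00

Profit: AUD 17,160.07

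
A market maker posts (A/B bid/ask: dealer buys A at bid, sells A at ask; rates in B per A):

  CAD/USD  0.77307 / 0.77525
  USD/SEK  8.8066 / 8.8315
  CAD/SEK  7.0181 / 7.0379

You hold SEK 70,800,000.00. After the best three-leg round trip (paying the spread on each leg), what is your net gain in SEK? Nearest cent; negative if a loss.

Net profit: SEK 1,773,248.23

Best loop SEK → USD → CAD → SEK:
SEK 70,800,000.00 ÷ 8.8315 (buy USD at ask) = USD 8,016,758.20
USD 8,016,758.20 ÷ 0.77525 (buy CAD at ask) = CAD 10,340,868.36
CAD 10,340,868.36 × 7.0181 (sell CAD at bid) = SEK 72,573,248.23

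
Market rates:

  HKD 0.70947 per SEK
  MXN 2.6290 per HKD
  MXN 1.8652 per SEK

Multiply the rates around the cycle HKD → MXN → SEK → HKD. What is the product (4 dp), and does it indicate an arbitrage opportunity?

1.0000 (no arbitrage)

Around HKD → MXN → SEK → HKD: 1 × 2.6290 ÷ 1.8652 × 0.70947 = 0.999998
Product ≈ 1 (deviation 0.000%, within rounding noise).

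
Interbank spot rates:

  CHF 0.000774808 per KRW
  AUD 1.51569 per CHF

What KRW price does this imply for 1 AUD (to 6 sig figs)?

AUD/KRW = 851.521

1 AUD ÷ 1.51569 = 0.659766 CHF
0.659766 CHF ÷ 0.000774808 = 851.521 KRW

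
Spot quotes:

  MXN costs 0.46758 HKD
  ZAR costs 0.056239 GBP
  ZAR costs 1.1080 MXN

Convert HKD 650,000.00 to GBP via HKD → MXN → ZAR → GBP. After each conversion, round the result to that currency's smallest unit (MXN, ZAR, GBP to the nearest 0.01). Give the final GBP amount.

GBP 70,559.46

HKD 650,000.00 ÷ 0.46758 = MXN 1,390,136.45
MXN 1,390,136.45 ÷ 1.1080 = ZAR 1,254,635.79
ZAR 1,254,635.79 × 0.056239 = GBP 70,559.46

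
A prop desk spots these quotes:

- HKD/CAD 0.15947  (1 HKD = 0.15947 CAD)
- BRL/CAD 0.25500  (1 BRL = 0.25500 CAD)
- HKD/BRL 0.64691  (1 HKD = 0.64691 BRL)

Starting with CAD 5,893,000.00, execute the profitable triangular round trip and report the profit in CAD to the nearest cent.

Profitable loop is CAD → HKD → BRL → CAD:
CAD 5,893,000.00 ÷ 0.15947 = HKD 36,953,659.00
HKD 36,953,659.00 × 0.64691 = BRL 23,905,691.54
BRL 23,905,691.54 × 0.25500 = CAD 6,095,951.34
Profit = CAD 6,095,951.34 − CAD 5,893,000.00

Profit: CAD 202,951.34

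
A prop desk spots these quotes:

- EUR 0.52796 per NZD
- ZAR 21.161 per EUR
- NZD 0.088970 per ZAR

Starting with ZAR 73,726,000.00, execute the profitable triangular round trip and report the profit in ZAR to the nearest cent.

Profit: ZAR 445,980.24

Profitable loop is ZAR → EUR → NZD → ZAR:
ZAR 73,726,000.00 ÷ 21.161 = EUR 3,484,050.85
EUR 3,484,050.85 ÷ 0.52796 = NZD 6,599,081.08
NZD 6,599,081.08 ÷ 0.088970 = ZAR 74,171,980.24
Profit = ZAR 74,171,980.24 − ZAR 73,726,000.00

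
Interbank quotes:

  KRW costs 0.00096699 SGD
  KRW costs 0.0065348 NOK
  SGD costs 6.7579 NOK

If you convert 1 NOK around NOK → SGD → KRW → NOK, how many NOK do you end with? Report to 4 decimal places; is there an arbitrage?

1.0000 (no arbitrage)

Around NOK → SGD → KRW → NOK: 1 ÷ 6.7579 ÷ 0.00096699 × 0.0065348 = 0.999997
Product ≈ 1 (deviation 0.000%, within rounding noise).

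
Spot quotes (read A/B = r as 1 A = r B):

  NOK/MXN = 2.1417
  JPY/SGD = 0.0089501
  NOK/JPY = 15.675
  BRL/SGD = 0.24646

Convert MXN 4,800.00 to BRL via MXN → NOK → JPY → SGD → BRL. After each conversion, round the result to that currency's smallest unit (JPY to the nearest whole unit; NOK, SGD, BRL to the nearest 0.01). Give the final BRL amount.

BRL 1,275.79

MXN 4,800.00 ÷ 2.1417 = NOK 2,241.21
NOK 2,241.21 × 15.675 = JPY 35,131
JPY 35,131 × 0.0089501 = SGD 314.43
SGD 314.43 ÷ 0.24646 = BRL 1,275.79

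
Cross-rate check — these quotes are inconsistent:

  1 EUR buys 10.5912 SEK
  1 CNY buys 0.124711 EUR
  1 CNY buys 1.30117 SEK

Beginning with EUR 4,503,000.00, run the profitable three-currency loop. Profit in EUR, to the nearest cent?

Profit: EUR 68,069.62

Profitable loop is EUR → SEK → CNY → EUR:
EUR 4,503,000.00 × 10.5912 = SEK 47,692,173.60
SEK 47,692,173.60 ÷ 1.30117 = CNY 36,653,299.42
CNY 36,653,299.42 × 0.124711 = EUR 4,571,069.62
Profit = EUR 4,571,069.62 − EUR 4,503,000.00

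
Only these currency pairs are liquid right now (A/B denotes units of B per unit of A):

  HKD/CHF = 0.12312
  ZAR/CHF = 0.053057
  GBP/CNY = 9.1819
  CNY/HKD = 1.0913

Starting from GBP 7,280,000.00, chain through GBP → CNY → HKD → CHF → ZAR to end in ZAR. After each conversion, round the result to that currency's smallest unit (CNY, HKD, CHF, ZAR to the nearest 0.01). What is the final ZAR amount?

GBP 7,280,000.00 × 9.1819 = CNY 66,844,232.00
CNY 66,844,232.00 × 1.0913 = HKD 72,947,110.38
HKD 72,947,110.38 × 0.12312 = CHF 8,981,248.23
CHF 8,981,248.23 ÷ 0.053057 = ZAR 169,275,462.80

ZAR 169,275,462.80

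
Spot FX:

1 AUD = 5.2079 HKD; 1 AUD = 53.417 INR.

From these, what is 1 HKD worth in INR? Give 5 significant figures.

HKD/INR = 10.257

1 HKD ÷ 5.2079 = 0.192016 AUD
0.192016 AUD × 53.417 = 10.2569 INR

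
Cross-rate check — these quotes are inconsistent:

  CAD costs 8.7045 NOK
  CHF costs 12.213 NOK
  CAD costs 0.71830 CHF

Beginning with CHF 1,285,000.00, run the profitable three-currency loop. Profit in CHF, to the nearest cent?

Profitable loop is CHF → NOK → CAD → CHF:
CHF 1,285,000.00 × 12.213 = NOK 15,693,705.00
NOK 15,693,705.00 ÷ 8.7045 = CAD 1,802,941.58
CAD 1,802,941.58 × 0.71830 = CHF 1,295,052.94
Profit = CHF 1,295,052.94 − CHF 1,285,000.00

Profit: CHF 10,052.94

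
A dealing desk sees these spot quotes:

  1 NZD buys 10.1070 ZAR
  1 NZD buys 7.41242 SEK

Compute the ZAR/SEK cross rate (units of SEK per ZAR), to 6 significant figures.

ZAR/SEK = 0.733395

1 ZAR ÷ 10.1070 = 0.0989413 NZD
0.0989413 NZD × 7.41242 = 0.733395 SEK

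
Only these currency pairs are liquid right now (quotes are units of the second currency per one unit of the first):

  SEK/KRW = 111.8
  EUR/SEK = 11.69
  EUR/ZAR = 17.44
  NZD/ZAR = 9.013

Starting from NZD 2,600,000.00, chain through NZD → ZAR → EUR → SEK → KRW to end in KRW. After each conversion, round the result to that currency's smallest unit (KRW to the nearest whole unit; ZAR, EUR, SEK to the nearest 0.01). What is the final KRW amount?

KRW 1,756,113,382

NZD 2,600,000.00 × 9.013 = ZAR 23,433,800.00
ZAR 23,433,800.00 ÷ 17.44 = EUR 1,343,681.19
EUR 1,343,681.19 × 11.69 = SEK 15,707,633.11
SEK 15,707,633.11 × 111.8 = KRW 1,756,113,382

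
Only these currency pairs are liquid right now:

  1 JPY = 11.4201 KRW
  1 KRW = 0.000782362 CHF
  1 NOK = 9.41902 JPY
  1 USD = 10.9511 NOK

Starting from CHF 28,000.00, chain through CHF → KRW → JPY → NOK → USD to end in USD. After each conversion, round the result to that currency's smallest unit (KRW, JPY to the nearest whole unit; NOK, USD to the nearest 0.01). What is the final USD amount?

USD 30,382.04

CHF 28,000.00 ÷ 0.000782362 = KRW 35,789,059
KRW 35,789,059 ÷ 11.4201 = JPY 3,133,866
JPY 3,133,866 ÷ 9.41902 = NOK 332,716.78
NOK 332,716.78 ÷ 10.9511 = USD 30,382.04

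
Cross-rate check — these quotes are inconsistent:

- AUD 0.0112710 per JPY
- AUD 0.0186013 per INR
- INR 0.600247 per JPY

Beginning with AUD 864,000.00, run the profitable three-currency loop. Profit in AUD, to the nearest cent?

Profitable loop is AUD → INR → JPY → AUD:
AUD 864,000.00 ÷ 0.0186013 = INR 46,448,366.51
INR 46,448,366.51 ÷ 0.600247 = JPY 77,382,089
JPY 77,382,089 × 0.0112710 = AUD 872,173.52
Profit = AUD 872,173.52 − AUD 864,000.00

Profit: AUD 8,173.52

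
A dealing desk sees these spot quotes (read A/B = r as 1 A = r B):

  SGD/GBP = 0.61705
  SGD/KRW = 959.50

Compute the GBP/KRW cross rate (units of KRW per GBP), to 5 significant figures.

1 GBP ÷ 0.61705 = 1.62061 SGD
1.62061 SGD × 959.50 = 1554.98 KRW

GBP/KRW = 1555.0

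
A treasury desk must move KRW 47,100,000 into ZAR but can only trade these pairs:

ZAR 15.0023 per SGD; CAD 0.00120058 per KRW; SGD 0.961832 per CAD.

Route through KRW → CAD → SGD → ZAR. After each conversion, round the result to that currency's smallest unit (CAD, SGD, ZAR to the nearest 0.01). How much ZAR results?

ZAR 815,960.39

KRW 47,100,000 × 0.00120058 = CAD 56,547.32
CAD 56,547.32 × 0.961832 = SGD 54,389.02
SGD 54,389.02 × 15.0023 = ZAR 815,960.39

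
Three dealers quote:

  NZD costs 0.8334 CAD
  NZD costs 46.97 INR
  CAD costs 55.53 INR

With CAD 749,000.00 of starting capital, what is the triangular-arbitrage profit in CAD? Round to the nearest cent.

Profitable loop is CAD → NZD → INR → CAD:
CAD 749,000.00 ÷ 0.8334 = NZD 898,728.10
NZD 898,728.10 × 46.97 = INR 42,213,258.94
INR 42,213,258.94 ÷ 55.53 = CAD 760,188.35
Profit = CAD 760,188.35 − CAD 749,000.00

Profit: CAD 11,188.35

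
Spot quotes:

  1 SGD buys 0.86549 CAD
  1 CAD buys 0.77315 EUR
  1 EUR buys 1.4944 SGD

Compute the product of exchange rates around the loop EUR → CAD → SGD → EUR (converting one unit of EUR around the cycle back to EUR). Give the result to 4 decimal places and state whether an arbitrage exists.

1.0000 (no arbitrage)

Around EUR → CAD → SGD → EUR: 1 ÷ 0.77315 ÷ 0.86549 ÷ 1.4944 = 1.000017
Product ≈ 1 (deviation 0.002%, within rounding noise).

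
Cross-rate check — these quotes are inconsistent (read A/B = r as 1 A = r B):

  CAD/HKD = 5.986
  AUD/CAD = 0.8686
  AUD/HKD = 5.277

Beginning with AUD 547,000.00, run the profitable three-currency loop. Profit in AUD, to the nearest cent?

Profit: AUD 8,159.64

Profitable loop is AUD → HKD → CAD → AUD:
AUD 547,000.00 × 5.277 = HKD 2,886,519.00
HKD 2,886,519.00 ÷ 5.986 = CAD 482,211.66
CAD 482,211.66 ÷ 0.8686 = AUD 555,159.64
Profit = AUD 555,159.64 − AUD 547,000.00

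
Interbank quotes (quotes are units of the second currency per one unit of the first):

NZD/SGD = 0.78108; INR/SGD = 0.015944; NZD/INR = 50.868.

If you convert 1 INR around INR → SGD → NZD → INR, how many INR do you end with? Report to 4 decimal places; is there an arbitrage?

Around INR → SGD → NZD → INR: 1 × 0.015944 ÷ 0.78108 × 50.868 = 1.038356
Product > 1; profitable direction is INR → SGD → NZD → INR.

1.0384 (arbitrage exists)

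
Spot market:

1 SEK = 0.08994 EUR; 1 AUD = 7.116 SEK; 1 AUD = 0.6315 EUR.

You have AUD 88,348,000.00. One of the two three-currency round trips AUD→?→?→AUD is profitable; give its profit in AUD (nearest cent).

Profit: AUD 1,190,989.80

Profitable loop is AUD → SEK → EUR → AUD:
AUD 88,348,000.00 × 7.116 = SEK 628,684,368.00
SEK 628,684,368.00 × 0.08994 = EUR 56,543,872.06
EUR 56,543,872.06 ÷ 0.6315 = AUD 89,538,989.80
Profit = AUD 89,538,989.80 − AUD 88,348,000.00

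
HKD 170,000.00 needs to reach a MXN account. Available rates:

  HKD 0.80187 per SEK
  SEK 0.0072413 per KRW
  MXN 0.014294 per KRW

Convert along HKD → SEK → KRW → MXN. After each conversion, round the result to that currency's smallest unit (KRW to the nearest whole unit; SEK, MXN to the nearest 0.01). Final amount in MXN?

HKD 170,000.00 ÷ 0.80187 = SEK 212,004.44
SEK 212,004.44 ÷ 0.0072413 = KRW 29,277,124
KRW 29,277,124 × 0.014294 = MXN 418,487.21

MXN 418,487.21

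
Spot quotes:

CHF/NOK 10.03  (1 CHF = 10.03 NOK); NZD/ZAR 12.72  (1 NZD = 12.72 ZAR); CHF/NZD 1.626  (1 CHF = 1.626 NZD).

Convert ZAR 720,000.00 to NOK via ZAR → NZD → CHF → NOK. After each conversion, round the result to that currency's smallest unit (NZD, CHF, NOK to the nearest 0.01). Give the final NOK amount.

ZAR 720,000.00 ÷ 12.72 = NZD 56,603.77
NZD 56,603.77 ÷ 1.626 = CHF 34,811.67
CHF 34,811.67 × 10.03 = NOK 349,161.05

NOK 349,161.05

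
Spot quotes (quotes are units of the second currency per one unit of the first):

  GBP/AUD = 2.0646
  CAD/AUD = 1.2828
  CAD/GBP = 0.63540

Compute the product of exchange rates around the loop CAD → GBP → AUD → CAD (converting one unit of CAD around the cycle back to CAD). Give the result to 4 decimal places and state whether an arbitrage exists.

Around CAD → GBP → AUD → CAD: 1 × 0.63540 × 2.0646 ÷ 1.2828 = 1.022643
Product > 1; profitable direction is CAD → GBP → AUD → CAD.

1.0226 (arbitrage exists)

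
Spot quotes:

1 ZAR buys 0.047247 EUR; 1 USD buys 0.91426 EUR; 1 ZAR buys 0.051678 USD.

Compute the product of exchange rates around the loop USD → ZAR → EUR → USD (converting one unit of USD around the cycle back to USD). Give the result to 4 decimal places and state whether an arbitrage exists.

Around USD → ZAR → EUR → USD: 1 ÷ 0.051678 × 0.047247 ÷ 0.91426 = 0.999997
Product ≈ 1 (deviation 0.000%, within rounding noise).

1.0000 (no arbitrage)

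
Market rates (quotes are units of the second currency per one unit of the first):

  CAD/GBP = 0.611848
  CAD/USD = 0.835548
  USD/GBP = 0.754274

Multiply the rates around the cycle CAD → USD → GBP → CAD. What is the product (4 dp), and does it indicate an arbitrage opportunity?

Around CAD → USD → GBP → CAD: 1 × 0.835548 × 0.754274 ÷ 0.611848 = 1.030047
Product > 1; profitable direction is CAD → USD → GBP → CAD.

1.0300 (arbitrage exists)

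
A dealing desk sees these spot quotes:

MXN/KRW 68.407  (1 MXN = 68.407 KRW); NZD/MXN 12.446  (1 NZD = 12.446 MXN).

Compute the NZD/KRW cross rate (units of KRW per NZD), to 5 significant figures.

1 NZD × 12.446 = 12.446 MXN
12.446 MXN × 68.407 = 851.394 KRW

NZD/KRW = 851.39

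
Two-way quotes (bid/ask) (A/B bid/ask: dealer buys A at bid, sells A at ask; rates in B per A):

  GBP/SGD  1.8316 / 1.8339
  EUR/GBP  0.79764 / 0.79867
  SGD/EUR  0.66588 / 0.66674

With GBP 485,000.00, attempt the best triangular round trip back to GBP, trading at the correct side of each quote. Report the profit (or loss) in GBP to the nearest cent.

Best loop GBP → EUR → SGD → GBP:
GBP 485,000.00 ÷ 0.79867 (buy EUR at ask) = EUR 607,259.57
EUR 607,259.57 ÷ 0.66674 (buy SGD at ask) = SGD 910,789.17
SGD 910,789.17 ÷ 1.8339 (buy GBP at ask) = GBP 496,640.58

Net profit: GBP 11,640.58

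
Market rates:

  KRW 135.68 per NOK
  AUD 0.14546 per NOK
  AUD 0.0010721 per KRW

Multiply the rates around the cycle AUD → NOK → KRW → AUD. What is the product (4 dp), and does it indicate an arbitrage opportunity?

Around AUD → NOK → KRW → AUD: 1 ÷ 0.14546 × 135.68 × 0.0010721 = 1.000017
Product ≈ 1 (deviation 0.002%, within rounding noise).

1.0000 (no arbitrage)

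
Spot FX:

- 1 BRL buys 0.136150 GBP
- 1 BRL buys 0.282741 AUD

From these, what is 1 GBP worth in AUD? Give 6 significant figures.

GBP/AUD = 2.07669

1 GBP ÷ 0.136150 = 7.34484 BRL
7.34484 BRL × 0.282741 = 2.07669 AUD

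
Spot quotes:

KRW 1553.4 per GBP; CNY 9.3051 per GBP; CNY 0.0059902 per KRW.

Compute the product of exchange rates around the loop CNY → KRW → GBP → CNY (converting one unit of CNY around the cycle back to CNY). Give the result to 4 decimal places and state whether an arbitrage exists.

Around CNY → KRW → GBP → CNY: 1 ÷ 0.0059902 ÷ 1553.4 × 9.3051 = 0.999992
Product ≈ 1 (deviation 0.001%, within rounding noise).

1.0000 (no arbitrage)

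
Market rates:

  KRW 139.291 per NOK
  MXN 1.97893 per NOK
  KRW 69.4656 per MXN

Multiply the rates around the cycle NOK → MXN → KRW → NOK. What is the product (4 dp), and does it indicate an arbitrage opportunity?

Around NOK → MXN → KRW → NOK: 1 × 1.97893 × 69.4656 ÷ 139.291 = 0.986909
Product < 1; profitable direction is NOK → KRW → MXN → NOK.

0.9869 (arbitrage exists)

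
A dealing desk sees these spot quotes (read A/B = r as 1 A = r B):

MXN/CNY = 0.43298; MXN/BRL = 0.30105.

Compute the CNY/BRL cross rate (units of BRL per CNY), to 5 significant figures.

1 CNY ÷ 0.43298 = 2.30958 MXN
2.30958 MXN × 0.30105 = 0.695298 BRL

CNY/BRL = 0.69530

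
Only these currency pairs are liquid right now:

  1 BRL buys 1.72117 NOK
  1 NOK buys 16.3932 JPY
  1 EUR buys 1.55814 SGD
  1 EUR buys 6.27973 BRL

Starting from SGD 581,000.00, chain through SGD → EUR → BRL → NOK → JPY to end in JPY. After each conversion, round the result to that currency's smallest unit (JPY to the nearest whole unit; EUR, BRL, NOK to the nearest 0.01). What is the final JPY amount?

JPY 66,069,061

SGD 581,000.00 ÷ 1.55814 = EUR 372,880.49
EUR 372,880.49 × 6.27973 = BRL 2,341,588.80
BRL 2,341,588.80 × 1.72117 = NOK 4,030,272.39
NOK 4,030,272.39 × 16.3932 = JPY 66,069,061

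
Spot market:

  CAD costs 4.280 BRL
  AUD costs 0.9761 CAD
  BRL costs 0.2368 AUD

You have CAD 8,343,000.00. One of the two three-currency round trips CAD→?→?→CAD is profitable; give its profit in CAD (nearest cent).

Profitable loop is CAD → AUD → BRL → CAD:
CAD 8,343,000.00 ÷ 0.9761 = AUD 8,547,279.99
AUD 8,547,279.99 ÷ 0.2368 = BRL 36,094,932.40
BRL 36,094,932.40 ÷ 4.280 = CAD 8,433,395.42
Profit = CAD 8,433,395.42 − CAD 8,343,000.00

Profit: CAD 90,395.42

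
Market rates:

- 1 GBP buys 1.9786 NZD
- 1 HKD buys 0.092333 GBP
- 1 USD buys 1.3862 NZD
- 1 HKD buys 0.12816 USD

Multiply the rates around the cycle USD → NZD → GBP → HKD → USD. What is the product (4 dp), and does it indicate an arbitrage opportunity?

0.9724 (arbitrage exists)

Around USD → NZD → GBP → HKD → USD: 1 × 1.3862 ÷ 1.9786 ÷ 0.092333 × 0.12816 = 0.972441
Product < 1; profitable direction is USD → HKD → GBP → NZD → USD.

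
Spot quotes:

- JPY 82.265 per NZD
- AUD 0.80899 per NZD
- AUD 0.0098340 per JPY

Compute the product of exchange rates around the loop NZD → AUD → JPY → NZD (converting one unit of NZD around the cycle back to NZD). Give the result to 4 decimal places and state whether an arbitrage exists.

Around NZD → AUD → JPY → NZD: 1 × 0.80899 ÷ 0.0098340 ÷ 82.265 = 0.999995
Product ≈ 1 (deviation 0.000%, within rounding noise).

1.0000 (no arbitrage)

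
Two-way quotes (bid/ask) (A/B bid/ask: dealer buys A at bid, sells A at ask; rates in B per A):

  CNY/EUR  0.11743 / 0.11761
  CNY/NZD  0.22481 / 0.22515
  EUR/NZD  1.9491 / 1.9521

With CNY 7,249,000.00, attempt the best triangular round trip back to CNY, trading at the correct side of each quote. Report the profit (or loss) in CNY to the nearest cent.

Best loop CNY → EUR → NZD → CNY:
CNY 7,249,000.00 × 0.11743 (sell CNY at bid) = EUR 851,250.07
EUR 851,250.07 × 1.9491 (sell EUR at bid) = NZD 1,659,171.51
NZD 1,659,171.51 ÷ 0.22515 (buy CNY at ask) = CNY 7,369,182.82

Net profit: CNY 120,182.82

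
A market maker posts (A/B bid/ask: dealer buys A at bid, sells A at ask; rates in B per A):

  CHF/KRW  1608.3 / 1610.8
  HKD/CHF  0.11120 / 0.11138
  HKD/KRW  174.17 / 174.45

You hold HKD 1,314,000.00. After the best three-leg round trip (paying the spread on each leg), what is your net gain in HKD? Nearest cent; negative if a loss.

Best loop HKD → CHF → KRW → HKD:
HKD 1,314,000.00 × 0.11120 (sell HKD at bid) = CHF 146,116.80
CHF 146,116.80 × 1608.3 (sell CHF at bid) = KRW 234,999,649
KRW 234,999,649 ÷ 174.45 (buy HKD at ask) = HKD 1,347,088.85

Net profit: HKD 33,088.85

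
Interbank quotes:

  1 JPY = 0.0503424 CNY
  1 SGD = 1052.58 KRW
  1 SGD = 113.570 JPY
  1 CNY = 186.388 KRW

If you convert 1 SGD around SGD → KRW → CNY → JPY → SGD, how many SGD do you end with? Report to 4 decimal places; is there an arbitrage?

0.9877 (arbitrage exists)

Around SGD → KRW → CNY → JPY → SGD: 1 × 1052.58 ÷ 186.388 ÷ 0.0503424 ÷ 113.570 = 0.987733
Product < 1; profitable direction is SGD → JPY → CNY → KRW → SGD.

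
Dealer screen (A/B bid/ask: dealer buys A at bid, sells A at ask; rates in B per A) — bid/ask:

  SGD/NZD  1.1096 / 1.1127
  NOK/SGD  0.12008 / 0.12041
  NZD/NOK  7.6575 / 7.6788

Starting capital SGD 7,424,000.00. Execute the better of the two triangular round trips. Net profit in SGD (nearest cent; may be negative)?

Net profit: SGD 150,641.73

Best loop SGD → NZD → NOK → SGD:
SGD 7,424,000.00 × 1.1096 (sell SGD at bid) = NZD 8,237,670.40
NZD 8,237,670.40 × 7.6575 (sell NZD at bid) = NOK 63,079,961.09
NOK 63,079,961.09 × 0.12008 (sell NOK at bid) = SGD 7,574,641.73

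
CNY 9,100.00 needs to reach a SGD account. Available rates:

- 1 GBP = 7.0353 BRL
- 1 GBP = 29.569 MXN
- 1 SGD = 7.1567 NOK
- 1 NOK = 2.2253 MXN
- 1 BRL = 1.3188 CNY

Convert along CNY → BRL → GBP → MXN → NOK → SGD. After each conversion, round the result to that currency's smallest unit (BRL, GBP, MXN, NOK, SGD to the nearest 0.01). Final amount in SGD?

CNY 9,100.00 ÷ 1.3188 = BRL 6,900.21
BRL 6,900.21 ÷ 7.0353 = GBP 980.80
GBP 980.80 × 29.569 = MXN 29,001.28
MXN 29,001.28 ÷ 2.2253 = NOK 13,032.53
NOK 13,032.53 ÷ 7.1567 = SGD 1,821.03

SGD 1,821.03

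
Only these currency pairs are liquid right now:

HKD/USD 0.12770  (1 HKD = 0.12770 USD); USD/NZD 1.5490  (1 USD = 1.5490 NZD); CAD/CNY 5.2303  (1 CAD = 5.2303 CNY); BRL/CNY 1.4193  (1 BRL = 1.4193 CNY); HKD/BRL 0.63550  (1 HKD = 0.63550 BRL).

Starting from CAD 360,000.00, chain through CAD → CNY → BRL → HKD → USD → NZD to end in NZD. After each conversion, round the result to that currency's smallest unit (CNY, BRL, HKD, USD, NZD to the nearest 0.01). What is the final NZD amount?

CAD 360,000.00 × 5.2303 = CNY 1,882,908.00
CNY 1,882,908.00 ÷ 1.4193 = BRL 1,326,645.53
BRL 1,326,645.53 ÷ 0.63550 = HKD 2,087,561.81
HKD 2,087,561.81 × 0.12770 = USD 266,581.64
USD 266,581.64 × 1.5490 = NZD 412,934.96

NZD 412,934.96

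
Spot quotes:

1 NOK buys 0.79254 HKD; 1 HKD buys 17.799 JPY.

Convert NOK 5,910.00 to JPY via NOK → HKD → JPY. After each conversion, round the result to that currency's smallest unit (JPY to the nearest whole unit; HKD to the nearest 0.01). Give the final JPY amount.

JPY 83,369

NOK 5,910.00 × 0.79254 = HKD 4,683.91
HKD 4,683.91 × 17.799 = JPY 83,369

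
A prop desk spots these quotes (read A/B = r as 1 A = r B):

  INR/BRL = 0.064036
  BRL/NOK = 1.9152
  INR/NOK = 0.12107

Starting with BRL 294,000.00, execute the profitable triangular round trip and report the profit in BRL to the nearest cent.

Profit: BRL 3,816.75

Profitable loop is BRL → NOK → INR → BRL:
BRL 294,000.00 × 1.9152 = NOK 563,068.80
NOK 563,068.80 ÷ 0.12107 = INR 4,650,770.63
INR 4,650,770.63 × 0.064036 = BRL 297,816.75
Profit = BRL 297,816.75 − BRL 294,000.00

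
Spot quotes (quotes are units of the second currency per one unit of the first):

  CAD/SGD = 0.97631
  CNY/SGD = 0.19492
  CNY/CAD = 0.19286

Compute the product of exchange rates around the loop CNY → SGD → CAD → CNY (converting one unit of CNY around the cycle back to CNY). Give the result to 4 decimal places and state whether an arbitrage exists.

Around CNY → SGD → CAD → CNY: 1 × 0.19492 ÷ 0.97631 ÷ 0.19286 = 1.035205
Product > 1; profitable direction is CNY → SGD → CAD → CNY.

1.0352 (arbitrage exists)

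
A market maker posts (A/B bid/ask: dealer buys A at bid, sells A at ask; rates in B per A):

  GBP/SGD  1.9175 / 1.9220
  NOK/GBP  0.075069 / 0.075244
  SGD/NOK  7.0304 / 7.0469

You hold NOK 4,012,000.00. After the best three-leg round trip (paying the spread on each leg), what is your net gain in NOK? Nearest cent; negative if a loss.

Net profit: NOK 48,102.17

Best loop NOK → GBP → SGD → NOK:
NOK 4,012,000.00 × 0.075069 (sell NOK at bid) = GBP 301,176.83
GBP 301,176.83 × 1.9175 (sell GBP at bid) = SGD 577,506.57
SGD 577,506.57 × 7.0304 (sell SGD at bid) = NOK 4,060,102.17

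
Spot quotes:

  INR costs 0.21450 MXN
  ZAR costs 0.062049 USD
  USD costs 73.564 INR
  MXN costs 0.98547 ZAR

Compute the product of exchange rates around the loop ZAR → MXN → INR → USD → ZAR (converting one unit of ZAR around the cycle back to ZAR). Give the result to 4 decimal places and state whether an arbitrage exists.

Around ZAR → MXN → INR → USD → ZAR: 1 ÷ 0.98547 ÷ 0.21450 ÷ 73.564 ÷ 0.062049 = 1.036404
Product > 1; profitable direction is ZAR → MXN → INR → USD → ZAR.

1.0364 (arbitrage exists)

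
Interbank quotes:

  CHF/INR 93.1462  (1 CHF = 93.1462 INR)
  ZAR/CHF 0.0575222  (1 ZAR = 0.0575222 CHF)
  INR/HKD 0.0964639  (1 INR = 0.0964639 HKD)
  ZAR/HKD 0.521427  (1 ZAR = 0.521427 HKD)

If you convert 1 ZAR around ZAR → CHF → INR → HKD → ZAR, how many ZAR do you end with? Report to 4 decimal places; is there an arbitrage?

Around ZAR → CHF → INR → HKD → ZAR: 1 × 0.0575222 × 93.1462 × 0.0964639 ÷ 0.521427 = 0.991224
Product < 1; profitable direction is ZAR → HKD → INR → CHF → ZAR.

0.9912 (arbitrage exists)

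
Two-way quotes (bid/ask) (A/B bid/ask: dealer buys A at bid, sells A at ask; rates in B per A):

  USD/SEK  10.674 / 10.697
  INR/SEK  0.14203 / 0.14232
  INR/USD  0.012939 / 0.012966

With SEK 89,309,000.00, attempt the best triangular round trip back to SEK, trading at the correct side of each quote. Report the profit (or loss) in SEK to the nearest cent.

Best loop SEK → USD → INR → SEK:
SEK 89,309,000.00 ÷ 10.697 (buy USD at ask) = USD 8,348,976.35
USD 8,348,976.35 ÷ 0.012966 (buy INR at ask) = INR 643,913,030.12
INR 643,913,030.12 × 0.14203 (sell INR at bid) = SEK 91,454,967.67

Net profit: SEK 2,145,967.67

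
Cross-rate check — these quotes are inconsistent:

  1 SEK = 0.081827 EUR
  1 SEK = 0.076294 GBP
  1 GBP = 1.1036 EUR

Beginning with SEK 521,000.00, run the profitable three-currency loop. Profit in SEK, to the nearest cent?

Profit: SEK 15,096.75

Profitable loop is SEK → GBP → EUR → SEK:
SEK 521,000.00 × 0.076294 = GBP 39,749.17
GBP 39,749.17 × 1.1036 = EUR 43,867.19
EUR 43,867.19 ÷ 0.081827 = SEK 536,096.75
Profit = SEK 536,096.75 − SEK 521,000.00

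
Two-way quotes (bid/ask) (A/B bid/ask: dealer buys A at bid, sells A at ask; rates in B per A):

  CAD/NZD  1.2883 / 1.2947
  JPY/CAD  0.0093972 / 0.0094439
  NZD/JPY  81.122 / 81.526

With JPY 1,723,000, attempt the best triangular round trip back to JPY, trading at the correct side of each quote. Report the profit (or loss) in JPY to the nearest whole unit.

Best loop JPY → NZD → CAD → JPY:
JPY 1,723,000 ÷ 81.526 (buy NZD at ask) = NZD 21,134.36
NZD 21,134.36 ÷ 1.2947 (buy CAD at ask) = CAD 16,323.75
CAD 16,323.75 ÷ 0.0094439 (buy JPY at ask) = JPY 1,728,497

Net profit: JPY 5,497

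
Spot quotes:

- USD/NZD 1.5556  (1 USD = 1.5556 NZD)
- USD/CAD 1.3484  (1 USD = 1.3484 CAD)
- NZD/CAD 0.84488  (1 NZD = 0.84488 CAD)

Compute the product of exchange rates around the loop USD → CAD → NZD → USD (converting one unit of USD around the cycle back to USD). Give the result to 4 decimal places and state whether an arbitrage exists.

1.0259 (arbitrage exists)

Around USD → CAD → NZD → USD: 1 × 1.3484 ÷ 0.84488 ÷ 1.5556 = 1.025949
Product > 1; profitable direction is USD → CAD → NZD → USD.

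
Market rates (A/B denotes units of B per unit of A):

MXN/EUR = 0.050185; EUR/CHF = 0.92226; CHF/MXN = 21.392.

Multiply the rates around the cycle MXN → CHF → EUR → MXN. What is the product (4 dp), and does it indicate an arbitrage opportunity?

Around MXN → CHF → EUR → MXN: 1 ÷ 21.392 ÷ 0.92226 ÷ 0.050185 = 1.010000
Product > 1; profitable direction is MXN → CHF → EUR → MXN.

1.0100 (arbitrage exists)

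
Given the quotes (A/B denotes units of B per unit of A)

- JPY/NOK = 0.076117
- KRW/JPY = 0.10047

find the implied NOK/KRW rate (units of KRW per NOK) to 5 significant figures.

1 NOK ÷ 0.076117 = 13.1377 JPY
13.1377 JPY ÷ 0.10047 = 130.762 KRW

NOK/KRW = 130.76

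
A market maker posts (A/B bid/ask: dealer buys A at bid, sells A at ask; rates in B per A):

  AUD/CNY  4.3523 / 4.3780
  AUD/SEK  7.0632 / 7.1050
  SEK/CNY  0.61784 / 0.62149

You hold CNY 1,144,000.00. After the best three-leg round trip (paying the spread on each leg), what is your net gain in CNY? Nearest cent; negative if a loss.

Net result: CNY -3,677.24 (no profitable arbitrage after spreads)

Best loop CNY → AUD → SEK → CNY:
CNY 1,144,000.00 ÷ 4.3780 (buy AUD at ask) = AUD 261,306.53
AUD 261,306.53 × 7.0632 (sell AUD at bid) = SEK 1,845,660.30
SEK 1,845,660.30 × 0.61784 (sell SEK at bid) = CNY 1,140,322.76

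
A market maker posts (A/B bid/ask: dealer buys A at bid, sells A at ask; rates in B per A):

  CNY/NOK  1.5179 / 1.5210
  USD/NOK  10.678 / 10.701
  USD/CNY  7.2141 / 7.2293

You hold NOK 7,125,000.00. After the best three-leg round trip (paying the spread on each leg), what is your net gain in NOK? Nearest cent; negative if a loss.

Net profit: NOK 165,978.60

Best loop NOK → USD → CNY → NOK:
NOK 7,125,000.00 ÷ 10.701 (buy USD at ask) = USD 665,825.62
USD 665,825.62 × 7.2141 (sell USD at bid) = CNY 4,803,332.63
CNY 4,803,332.63 × 1.5179 (sell CNY at bid) = NOK 7,290,978.60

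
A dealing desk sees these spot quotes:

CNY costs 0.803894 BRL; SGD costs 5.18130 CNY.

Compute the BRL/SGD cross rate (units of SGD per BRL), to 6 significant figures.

BRL/SGD = 0.240084

1 BRL ÷ 0.803894 = 1.24395 CNY
1.24395 CNY ÷ 5.18130 = 0.240084 SGD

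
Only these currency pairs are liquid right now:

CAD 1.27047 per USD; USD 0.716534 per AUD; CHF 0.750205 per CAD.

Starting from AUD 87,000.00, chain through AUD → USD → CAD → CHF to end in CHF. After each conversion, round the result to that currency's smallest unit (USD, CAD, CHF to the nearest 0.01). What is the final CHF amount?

CHF 59,415.59

AUD 87,000.00 × 0.716534 = USD 62,338.46
USD 62,338.46 × 1.27047 = CAD 79,199.14
CAD 79,199.14 × 0.750205 = CHF 59,415.59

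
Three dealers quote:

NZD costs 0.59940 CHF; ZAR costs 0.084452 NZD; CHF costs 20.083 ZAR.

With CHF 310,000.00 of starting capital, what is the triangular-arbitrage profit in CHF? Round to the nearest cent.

Profit: CHF 5,149.74

Profitable loop is CHF → ZAR → NZD → CHF:
CHF 310,000.00 × 20.083 = ZAR 6,225,730.00
ZAR 6,225,730.00 × 0.084452 = NZD 525,775.35
NZD 525,775.35 × 0.59940 = CHF 315,149.74
Profit = CHF 315,149.74 − CHF 310,000.00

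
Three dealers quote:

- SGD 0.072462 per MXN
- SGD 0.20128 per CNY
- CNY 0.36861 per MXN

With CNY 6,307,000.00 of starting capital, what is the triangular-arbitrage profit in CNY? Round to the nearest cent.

Profitable loop is CNY → SGD → MXN → CNY:
CNY 6,307,000.00 × 0.20128 = SGD 1,269,472.96
SGD 1,269,472.96 ÷ 0.072462 = MXN 17,519,154.32
MXN 17,519,154.32 × 0.36861 = CNY 6,457,735.47
Profit = CNY 6,457,735.47 − CNY 6,307,000.00

Profit: CNY 150,735.47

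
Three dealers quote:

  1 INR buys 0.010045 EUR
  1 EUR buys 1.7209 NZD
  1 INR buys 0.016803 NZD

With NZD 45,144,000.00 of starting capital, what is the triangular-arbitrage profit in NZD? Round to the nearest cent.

Profit: NZD 1,298,841.75

Profitable loop is NZD → INR → EUR → NZD:
NZD 45,144,000.00 ÷ 0.016803 = INR 2,686,663,095.88
INR 2,686,663,095.88 × 0.010045 = EUR 26,987,530.80
EUR 26,987,530.80 × 1.7209 = NZD 46,442,841.75
Profit = NZD 46,442,841.75 − NZD 45,144,000.00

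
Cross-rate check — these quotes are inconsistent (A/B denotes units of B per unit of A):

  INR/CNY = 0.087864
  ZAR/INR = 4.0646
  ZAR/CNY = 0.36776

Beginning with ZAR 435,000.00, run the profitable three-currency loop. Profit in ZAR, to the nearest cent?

Profitable loop is ZAR → CNY → INR → ZAR:
ZAR 435,000.00 × 0.36776 = CNY 159,975.60
CNY 159,975.60 ÷ 0.087864 = INR 1,820,718.38
INR 1,820,718.38 ÷ 4.0646 = ZAR 447,945.28
Profit = ZAR 447,945.28 − ZAR 435,000.00

Profit: ZAR 12,945.28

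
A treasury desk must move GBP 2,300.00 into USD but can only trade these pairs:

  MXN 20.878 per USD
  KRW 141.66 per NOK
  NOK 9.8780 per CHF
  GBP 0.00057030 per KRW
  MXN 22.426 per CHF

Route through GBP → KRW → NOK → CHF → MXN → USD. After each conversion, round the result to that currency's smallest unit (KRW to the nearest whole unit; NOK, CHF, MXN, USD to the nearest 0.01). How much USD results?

GBP 2,300.00 ÷ 0.00057030 = KRW 4,032,965
KRW 4,032,965 ÷ 141.66 = NOK 28,469.33
NOK 28,469.33 ÷ 9.8780 = CHF 2,882.09
CHF 2,882.09 × 22.426 = MXN 64,633.75
MXN 64,633.75 ÷ 20.878 = USD 3,095.78

USD 3,095.78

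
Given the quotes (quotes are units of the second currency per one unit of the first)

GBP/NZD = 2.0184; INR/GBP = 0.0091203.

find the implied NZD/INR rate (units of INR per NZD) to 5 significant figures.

NZD/INR = 54.323

1 NZD ÷ 2.0184 = 0.495442 GBP
0.495442 GBP ÷ 0.0091203 = 54.323 INR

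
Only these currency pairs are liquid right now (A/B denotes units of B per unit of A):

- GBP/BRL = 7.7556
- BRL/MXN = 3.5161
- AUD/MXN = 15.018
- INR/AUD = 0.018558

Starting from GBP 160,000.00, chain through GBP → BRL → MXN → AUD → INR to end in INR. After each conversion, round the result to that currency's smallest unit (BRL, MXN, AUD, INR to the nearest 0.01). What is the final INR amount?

INR 15,655,009.16

GBP 160,000.00 × 7.7556 = BRL 1,240,896.00
BRL 1,240,896.00 × 3.5161 = MXN 4,363,114.43
MXN 4,363,114.43 ÷ 15.018 = AUD 290,525.66
AUD 290,525.66 ÷ 0.018558 = INR 15,655,009.16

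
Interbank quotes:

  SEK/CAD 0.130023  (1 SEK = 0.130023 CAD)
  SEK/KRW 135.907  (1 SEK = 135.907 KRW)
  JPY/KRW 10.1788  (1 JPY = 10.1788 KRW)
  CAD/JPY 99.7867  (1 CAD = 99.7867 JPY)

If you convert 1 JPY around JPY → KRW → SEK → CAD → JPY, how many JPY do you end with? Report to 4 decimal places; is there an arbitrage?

Around JPY → KRW → SEK → CAD → JPY: 1 × 10.1788 ÷ 135.907 × 0.130023 × 99.7867 = 0.971734
Product < 1; profitable direction is JPY → CAD → SEK → KRW → JPY.

0.9717 (arbitrage exists)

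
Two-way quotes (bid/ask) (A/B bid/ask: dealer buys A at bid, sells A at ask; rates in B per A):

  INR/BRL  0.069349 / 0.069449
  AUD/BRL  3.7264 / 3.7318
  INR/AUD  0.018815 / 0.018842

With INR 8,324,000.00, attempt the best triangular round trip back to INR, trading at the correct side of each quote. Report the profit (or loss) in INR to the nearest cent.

Best loop INR → AUD → BRL → INR:
INR 8,324,000.00 × 0.018815 (sell INR at bid) = AUD 156,616.06
AUD 156,616.06 × 3.7264 (sell AUD at bid) = BRL 583,614.09
BRL 583,614.09 ÷ 0.069449 (buy INR at ask) = INR 8,403,491.57

Net profit: INR 79,491.57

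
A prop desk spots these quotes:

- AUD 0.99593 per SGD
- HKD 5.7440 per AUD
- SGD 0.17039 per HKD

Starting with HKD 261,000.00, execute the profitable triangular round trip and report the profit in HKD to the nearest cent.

Profit: HKD 6,764.60

Profitable loop is HKD → AUD → SGD → HKD:
HKD 261,000.00 ÷ 5.7440 = AUD 45,438.72
AUD 45,438.72 ÷ 0.99593 = SGD 45,624.41
SGD 45,624.41 ÷ 0.17039 = HKD 267,764.60
Profit = HKD 267,764.60 − HKD 261,000.00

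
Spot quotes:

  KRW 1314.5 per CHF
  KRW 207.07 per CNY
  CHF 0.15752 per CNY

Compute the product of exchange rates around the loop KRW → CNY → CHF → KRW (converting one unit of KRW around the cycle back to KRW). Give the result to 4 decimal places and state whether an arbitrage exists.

1.0000 (no arbitrage)

Around KRW → CNY → CHF → KRW: 1 ÷ 207.07 × 0.15752 × 1314.5 = 0.999952
Product ≈ 1 (deviation 0.005%, within rounding noise).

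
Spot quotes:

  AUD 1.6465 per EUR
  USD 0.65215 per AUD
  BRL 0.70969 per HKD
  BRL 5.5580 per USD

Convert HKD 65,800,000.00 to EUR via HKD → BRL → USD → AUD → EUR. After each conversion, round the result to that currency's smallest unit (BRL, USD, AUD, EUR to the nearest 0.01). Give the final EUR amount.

HKD 65,800,000.00 × 0.70969 = BRL 46,697,602.00
BRL 46,697,602.00 ÷ 5.5580 = USD 8,401,871.54
USD 8,401,871.54 ÷ 0.65215 = AUD 12,883,342.08
AUD 12,883,342.08 ÷ 1.6465 = EUR 7,824,683.92

EUR 7,824,683.92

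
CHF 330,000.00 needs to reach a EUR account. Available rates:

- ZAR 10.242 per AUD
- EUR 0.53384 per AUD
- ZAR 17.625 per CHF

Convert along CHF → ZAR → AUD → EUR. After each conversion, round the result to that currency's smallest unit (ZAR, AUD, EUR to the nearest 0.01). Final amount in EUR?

CHF 330,000.00 × 17.625 = ZAR 5,816,250.00
ZAR 5,816,250.00 ÷ 10.242 = AUD 567,882.25
AUD 567,882.25 × 0.53384 = EUR 303,158.26

EUR 303,158.26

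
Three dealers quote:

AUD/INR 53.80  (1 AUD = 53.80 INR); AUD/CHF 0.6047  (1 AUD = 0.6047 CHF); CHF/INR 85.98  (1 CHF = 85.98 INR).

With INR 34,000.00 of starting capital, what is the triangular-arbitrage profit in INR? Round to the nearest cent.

Profitable loop is INR → CHF → AUD → INR:
INR 34,000.00 ÷ 85.98 = CHF 395.44
CHF 395.44 ÷ 0.6047 = AUD 653.95
AUD 653.95 × 53.80 = INR 35,182.26
Profit = INR 35,182.26 − INR 34,000.00

Profit: INR 1,182.26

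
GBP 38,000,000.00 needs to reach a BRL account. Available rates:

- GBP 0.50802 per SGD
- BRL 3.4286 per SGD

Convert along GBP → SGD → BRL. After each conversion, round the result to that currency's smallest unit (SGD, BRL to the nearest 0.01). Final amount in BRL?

GBP 38,000,000.00 ÷ 0.50802 = SGD 74,800,204.72
SGD 74,800,204.72 × 3.4286 = BRL 256,459,981.90

BRL 256,459,981.90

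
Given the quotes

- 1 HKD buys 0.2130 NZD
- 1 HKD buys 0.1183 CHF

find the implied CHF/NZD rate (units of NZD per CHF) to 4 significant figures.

CHF/NZD = 1.801

1 CHF ÷ 0.1183 = 8.45309 HKD
8.45309 HKD × 0.2130 = 1.80051 NZD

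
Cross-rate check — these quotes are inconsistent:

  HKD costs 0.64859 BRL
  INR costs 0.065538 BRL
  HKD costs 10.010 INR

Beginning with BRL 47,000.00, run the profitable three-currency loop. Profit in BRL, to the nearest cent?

Profit: BRL 539.53

Profitable loop is BRL → HKD → INR → BRL:
BRL 47,000.00 ÷ 0.64859 = HKD 72,464.89
HKD 72,464.89 × 10.010 = INR 725,373.50
INR 725,373.50 × 0.065538 = BRL 47,539.53
Profit = BRL 47,539.53 − BRL 47,000.00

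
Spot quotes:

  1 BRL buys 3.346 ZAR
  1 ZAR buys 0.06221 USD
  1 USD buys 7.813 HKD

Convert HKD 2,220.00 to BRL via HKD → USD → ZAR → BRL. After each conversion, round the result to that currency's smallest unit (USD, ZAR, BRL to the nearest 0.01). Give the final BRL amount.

BRL 1,365.04

HKD 2,220.00 ÷ 7.813 = USD 284.14
USD 284.14 ÷ 0.06221 = ZAR 4,567.43
ZAR 4,567.43 ÷ 3.346 = BRL 1,365.04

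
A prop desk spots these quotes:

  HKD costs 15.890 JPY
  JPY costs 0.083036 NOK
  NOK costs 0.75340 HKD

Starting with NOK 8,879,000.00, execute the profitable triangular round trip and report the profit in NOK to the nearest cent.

Profitable loop is NOK → JPY → HKD → NOK:
NOK 8,879,000.00 ÷ 0.083036 = JPY 106,929,525
JPY 106,929,525 ÷ 15.890 = HKD 6,729,359.63
HKD 6,729,359.63 ÷ 0.75340 = NOK 8,931,987.83
Profit = NOK 8,931,987.83 − NOK 8,879,000.00

Profit: NOK 52,987.83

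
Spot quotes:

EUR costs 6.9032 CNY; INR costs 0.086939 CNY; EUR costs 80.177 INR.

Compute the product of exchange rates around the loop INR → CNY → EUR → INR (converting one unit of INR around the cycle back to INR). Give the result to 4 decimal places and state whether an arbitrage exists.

Around INR → CNY → EUR → INR: 1 × 0.086939 ÷ 6.9032 × 80.177 = 1.009750
Product > 1; profitable direction is INR → CNY → EUR → INR.

1.0098 (arbitrage exists)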